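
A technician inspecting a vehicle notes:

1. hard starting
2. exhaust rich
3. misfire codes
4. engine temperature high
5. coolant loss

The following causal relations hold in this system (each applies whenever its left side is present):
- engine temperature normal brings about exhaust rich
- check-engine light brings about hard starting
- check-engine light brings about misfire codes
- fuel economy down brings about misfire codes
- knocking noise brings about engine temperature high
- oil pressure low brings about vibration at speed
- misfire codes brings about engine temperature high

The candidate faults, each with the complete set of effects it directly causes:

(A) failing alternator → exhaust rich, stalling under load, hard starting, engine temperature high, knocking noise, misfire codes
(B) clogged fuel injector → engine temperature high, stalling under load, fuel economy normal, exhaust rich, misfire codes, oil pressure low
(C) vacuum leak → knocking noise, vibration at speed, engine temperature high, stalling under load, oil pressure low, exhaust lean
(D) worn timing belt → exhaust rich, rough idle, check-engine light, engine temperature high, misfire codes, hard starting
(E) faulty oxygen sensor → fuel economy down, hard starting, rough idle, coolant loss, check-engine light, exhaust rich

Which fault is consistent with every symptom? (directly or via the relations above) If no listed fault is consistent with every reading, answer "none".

For each candidate, compare predicted effects to what was observed:
(A) failing alternator — hard starting yes; exhaust rich yes; misfire codes yes; engine temperature high yes; coolant loss NO
(B) clogged fuel injector — hard starting NO; exhaust rich yes; misfire codes yes; engine temperature high yes; coolant loss NO
(C) vacuum leak — fails on hard starting, exhaust rich, misfire codes, coolant loss (predicts exhaust lean, not exhaust rich)
(D) worn timing belt — does not account for coolant loss
(E) faulty oxygen sensor — hard starting yes; exhaust rich yes; misfire codes yes (by check-engine light → misfire codes); engine temperature high yes (by check-engine light → misfire codes → engine temperature high); coolant loss yes
Only (E) is consistent with every observation.

E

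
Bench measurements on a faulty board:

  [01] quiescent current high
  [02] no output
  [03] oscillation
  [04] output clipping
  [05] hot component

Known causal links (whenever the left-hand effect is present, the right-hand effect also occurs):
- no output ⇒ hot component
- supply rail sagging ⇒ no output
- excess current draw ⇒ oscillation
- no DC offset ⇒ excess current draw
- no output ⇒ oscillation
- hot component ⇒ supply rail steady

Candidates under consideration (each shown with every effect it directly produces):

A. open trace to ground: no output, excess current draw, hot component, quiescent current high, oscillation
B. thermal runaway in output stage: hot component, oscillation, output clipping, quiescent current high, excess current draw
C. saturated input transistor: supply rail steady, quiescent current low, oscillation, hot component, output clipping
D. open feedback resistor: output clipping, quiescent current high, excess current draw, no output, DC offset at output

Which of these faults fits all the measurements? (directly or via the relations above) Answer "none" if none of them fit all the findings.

D

For each candidate, compare predicted effects to what was observed:
(A) open trace to ground — does not account for output clipping
(B) thermal runaway in output stage — does not account for no output
(C) saturated input transistor — quiescent current high miss; no output miss; oscillation match; output clipping match; hot component match
(D) open feedback resistor — quiescent current high match; no output match; oscillation match (through no output → oscillation); output clipping match; hot component match (through no output → hot component)
(D) is the only candidate with no mismatches.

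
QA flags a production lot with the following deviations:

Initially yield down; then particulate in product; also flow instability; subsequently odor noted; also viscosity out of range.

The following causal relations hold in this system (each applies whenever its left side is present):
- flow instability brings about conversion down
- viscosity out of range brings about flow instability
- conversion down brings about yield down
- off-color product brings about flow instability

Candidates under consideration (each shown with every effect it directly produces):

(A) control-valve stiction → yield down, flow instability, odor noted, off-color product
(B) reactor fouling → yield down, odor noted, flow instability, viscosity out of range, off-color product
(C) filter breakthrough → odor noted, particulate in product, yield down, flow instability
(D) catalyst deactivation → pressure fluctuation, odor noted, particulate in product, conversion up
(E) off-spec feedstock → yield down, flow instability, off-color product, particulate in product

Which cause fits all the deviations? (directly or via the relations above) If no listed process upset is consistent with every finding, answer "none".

For each candidate, compare predicted effects to what was observed:
(A) control-valve stiction — does not account for particulate in product, viscosity out of range
(B) reactor fouling — yield down ✓; particulate in product ✗; flow instability ✓; odor noted ✓; viscosity out of range ✓
(C) filter breakthrough — does not account for viscosity out of range
(D) catalyst deactivation — yield down ✗; particulate in product ✓; flow instability ✗; odor noted ✓; viscosity out of range ✗
(E) off-spec feedstock — yield down ✓; particulate in product ✓; flow instability ✓; odor noted ✗; viscosity out of range ✗
Every candidate fails on at least one observation.

none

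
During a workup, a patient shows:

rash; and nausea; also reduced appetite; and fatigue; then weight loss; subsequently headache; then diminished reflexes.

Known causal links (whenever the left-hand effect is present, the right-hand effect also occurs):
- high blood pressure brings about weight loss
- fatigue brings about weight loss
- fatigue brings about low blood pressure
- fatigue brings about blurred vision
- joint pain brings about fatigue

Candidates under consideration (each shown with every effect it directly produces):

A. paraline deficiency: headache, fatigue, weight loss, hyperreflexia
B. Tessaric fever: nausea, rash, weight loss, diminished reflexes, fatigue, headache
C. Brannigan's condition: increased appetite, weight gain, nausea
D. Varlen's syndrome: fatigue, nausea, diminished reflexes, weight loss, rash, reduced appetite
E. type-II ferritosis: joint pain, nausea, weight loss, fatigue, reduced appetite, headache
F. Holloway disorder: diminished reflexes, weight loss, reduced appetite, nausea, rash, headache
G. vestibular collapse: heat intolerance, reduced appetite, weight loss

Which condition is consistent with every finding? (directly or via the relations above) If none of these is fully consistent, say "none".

none

Checking each candidate against the observations:
(A) paraline deficiency — rash ✗; nausea ✗; reduced appetite ✗; fatigue ✓; weight loss ✓; headache ✓; diminished reflexes ✗
(B) Tessaric fever — does not account for reduced appetite
(C) Brannigan's condition — rash ✗; nausea ✓; reduced appetite ✗; fatigue ✗; weight loss ✗; headache ✗; diminished reflexes ✗
(D) Varlen's syndrome — does not account for headache
(E) type-II ferritosis — rash ✗; nausea ✓; reduced appetite ✓; fatigue ✓; weight loss ✓; headache ✓; diminished reflexes ✗
(F) Holloway disorder — rash ✓; nausea ✓; reduced appetite ✓; fatigue ✗; weight loss ✓; headache ✓; diminished reflexes ✓
(G) vestibular collapse — does not account for rash, nausea, fatigue, headache, diminished reflexes
No candidate is consistent with all observations.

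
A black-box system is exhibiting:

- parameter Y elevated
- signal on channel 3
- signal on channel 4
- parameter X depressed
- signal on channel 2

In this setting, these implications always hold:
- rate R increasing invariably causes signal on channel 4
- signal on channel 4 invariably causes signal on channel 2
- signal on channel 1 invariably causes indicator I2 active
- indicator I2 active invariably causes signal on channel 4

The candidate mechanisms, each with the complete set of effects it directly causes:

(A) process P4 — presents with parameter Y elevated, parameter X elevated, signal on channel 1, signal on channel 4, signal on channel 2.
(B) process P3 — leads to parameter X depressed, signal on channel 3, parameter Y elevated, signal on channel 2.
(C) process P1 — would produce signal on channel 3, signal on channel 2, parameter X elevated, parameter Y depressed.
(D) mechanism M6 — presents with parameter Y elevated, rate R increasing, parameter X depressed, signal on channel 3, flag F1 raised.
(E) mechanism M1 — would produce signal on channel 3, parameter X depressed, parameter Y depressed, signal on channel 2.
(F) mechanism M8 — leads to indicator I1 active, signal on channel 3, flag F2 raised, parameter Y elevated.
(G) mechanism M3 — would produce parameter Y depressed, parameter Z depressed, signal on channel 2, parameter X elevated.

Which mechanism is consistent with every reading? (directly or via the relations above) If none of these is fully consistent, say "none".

For each candidate, compare predicted effects to what was observed:
(A) process P4 — parameter Y elevated yes; signal on channel 3 NO; signal on channel 4 yes; parameter X depressed NO; signal on channel 2 yes
(B) process P3 — does not account for signal on channel 4
(C) process P1 — parameter Y elevated NO; signal on channel 3 yes; signal on channel 4 NO; parameter X depressed NO; signal on channel 2 yes
(D) mechanism M6 — parameter Y elevated yes; signal on channel 3 yes; signal on channel 4 yes (via rate R increasing → signal on channel 4); parameter X depressed yes; signal on channel 2 yes (via rate R increasing → signal on channel 4 → signal on channel 2)
(E) mechanism M1 — parameter Y elevated NO; signal on channel 3 yes; signal on channel 4 NO; parameter X depressed yes; signal on channel 2 yes
(F) mechanism M8 — parameter Y elevated yes; signal on channel 3 yes; signal on channel 4 NO; parameter X depressed NO; signal on channel 2 NO
(G) mechanism M3 — fails on parameter Y elevated, signal on channel 3, signal on channel 4, parameter X depressed (predicts parameter Y depressed, not parameter Y elevated; predicts parameter X elevated, not parameter X depressed)
(D) alone accounts for all the evidence.

D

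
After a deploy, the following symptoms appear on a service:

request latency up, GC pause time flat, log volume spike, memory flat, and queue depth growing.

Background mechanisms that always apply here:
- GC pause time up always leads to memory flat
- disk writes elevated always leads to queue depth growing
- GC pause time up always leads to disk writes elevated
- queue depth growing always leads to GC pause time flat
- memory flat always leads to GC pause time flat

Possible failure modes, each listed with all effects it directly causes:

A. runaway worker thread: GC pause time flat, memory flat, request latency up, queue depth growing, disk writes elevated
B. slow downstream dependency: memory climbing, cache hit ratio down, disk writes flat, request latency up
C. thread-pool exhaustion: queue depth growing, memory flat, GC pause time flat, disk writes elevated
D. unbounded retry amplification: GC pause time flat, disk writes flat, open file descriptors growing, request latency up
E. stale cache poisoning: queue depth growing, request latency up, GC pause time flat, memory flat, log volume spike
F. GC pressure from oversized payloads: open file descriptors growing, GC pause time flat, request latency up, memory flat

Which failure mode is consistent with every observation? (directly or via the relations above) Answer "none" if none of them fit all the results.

E

Checking each candidate against the observations:
(A) runaway worker thread — request latency up yes; GC pause time flat yes; log volume spike NO; memory flat yes; queue depth growing yes
(B) slow downstream dependency — request latency up yes; GC pause time flat NO; log volume spike NO; memory flat NO; queue depth growing NO
(C) thread-pool exhaustion — does not account for request latency up, log volume spike
(D) unbounded retry amplification — request latency up yes; GC pause time flat yes; log volume spike NO; memory flat NO; queue depth growing NO
(E) stale cache poisoning — accounts for every observation
(F) GC pressure from oversized payloads — does not account for log volume spike, queue depth growing
(E) is the only candidate with no mismatches.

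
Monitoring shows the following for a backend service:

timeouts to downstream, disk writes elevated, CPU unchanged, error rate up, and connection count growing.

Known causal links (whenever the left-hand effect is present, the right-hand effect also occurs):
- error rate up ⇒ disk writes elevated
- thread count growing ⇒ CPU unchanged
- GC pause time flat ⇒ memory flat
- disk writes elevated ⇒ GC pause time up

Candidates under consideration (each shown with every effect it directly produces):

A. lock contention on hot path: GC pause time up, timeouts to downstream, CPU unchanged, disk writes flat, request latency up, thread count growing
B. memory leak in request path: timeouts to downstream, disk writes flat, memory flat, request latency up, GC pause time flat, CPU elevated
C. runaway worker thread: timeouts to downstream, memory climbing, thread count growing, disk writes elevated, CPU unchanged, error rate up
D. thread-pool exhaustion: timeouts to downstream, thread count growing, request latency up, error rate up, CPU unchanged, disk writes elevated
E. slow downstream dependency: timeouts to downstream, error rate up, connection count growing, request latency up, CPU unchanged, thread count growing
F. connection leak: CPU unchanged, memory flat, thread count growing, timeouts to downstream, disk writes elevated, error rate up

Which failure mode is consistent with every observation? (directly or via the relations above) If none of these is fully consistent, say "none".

E

For each candidate, compare predicted effects to what was observed:
(A) lock contention on hot path — fails on disk writes elevated, error rate up, connection count growing (predicts disk writes flat, not disk writes elevated)
(B) memory leak in request path — fails on disk writes elevated, CPU unchanged, error rate up, connection count growing (predicts disk writes flat, not disk writes elevated; predicts CPU elevated, not CPU unchanged)
(C) runaway worker thread — does not account for connection count growing
(D) thread-pool exhaustion — timeouts to downstream yes; disk writes elevated yes; CPU unchanged yes; error rate up yes; connection count growing NO
(E) slow downstream dependency — timeouts to downstream yes; disk writes elevated yes (via error rate up → disk writes elevated); CPU unchanged yes; error rate up yes; connection count growing yes
(F) connection leak — timeouts to downstream yes; disk writes elevated yes; CPU unchanged yes; error rate up yes; connection count growing NO
(E) alone accounts for all the evidence.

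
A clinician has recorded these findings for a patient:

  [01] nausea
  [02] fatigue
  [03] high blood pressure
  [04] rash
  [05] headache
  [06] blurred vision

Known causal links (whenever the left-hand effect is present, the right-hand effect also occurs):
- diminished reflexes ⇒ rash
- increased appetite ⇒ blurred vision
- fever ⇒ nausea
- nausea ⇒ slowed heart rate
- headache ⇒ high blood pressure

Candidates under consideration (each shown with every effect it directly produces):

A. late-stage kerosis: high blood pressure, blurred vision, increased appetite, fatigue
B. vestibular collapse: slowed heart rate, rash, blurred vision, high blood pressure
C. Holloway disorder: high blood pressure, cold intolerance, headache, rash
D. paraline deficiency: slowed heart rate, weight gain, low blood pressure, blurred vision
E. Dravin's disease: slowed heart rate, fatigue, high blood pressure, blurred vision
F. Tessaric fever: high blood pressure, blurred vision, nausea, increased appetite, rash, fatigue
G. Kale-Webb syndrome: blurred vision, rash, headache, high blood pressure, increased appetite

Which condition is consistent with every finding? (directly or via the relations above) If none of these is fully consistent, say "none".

Checking each candidate against the observations:
(A) late-stage kerosis — does not account for nausea, rash, headache
(B) vestibular collapse — does not account for nausea, fatigue, headache
(C) Holloway disorder — does not account for nausea, fatigue, blurred vision
(D) paraline deficiency — fails on nausea, fatigue, high blood pressure, rash, headache (predicts low blood pressure, not high blood pressure)
(E) Dravin's disease — nausea miss; fatigue match; high blood pressure match; rash miss; headache miss; blurred vision match
(F) Tessaric fever — does not account for headache
(G) Kale-Webb syndrome — nausea miss; fatigue miss; high blood pressure match; rash match; headache match; blurred vision match
Every candidate fails on at least one observation.

none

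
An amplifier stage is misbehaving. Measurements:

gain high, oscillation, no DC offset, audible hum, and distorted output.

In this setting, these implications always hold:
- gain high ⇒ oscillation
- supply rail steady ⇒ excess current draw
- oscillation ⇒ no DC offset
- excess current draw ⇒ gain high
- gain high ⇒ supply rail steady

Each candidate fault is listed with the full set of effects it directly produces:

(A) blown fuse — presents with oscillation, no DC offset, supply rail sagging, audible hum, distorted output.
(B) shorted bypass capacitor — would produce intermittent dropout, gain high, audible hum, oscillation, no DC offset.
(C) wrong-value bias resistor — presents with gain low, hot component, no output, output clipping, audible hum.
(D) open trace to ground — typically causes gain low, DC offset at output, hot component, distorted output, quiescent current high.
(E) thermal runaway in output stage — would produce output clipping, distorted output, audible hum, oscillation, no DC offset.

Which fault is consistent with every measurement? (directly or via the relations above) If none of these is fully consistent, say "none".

Per-candidate check:
(A) blown fuse — does not account for gain high
(B) shorted bypass capacitor — gain high +; oscillation +; no DC offset +; audible hum +; distorted output -
(C) wrong-value bias resistor — gain high -; oscillation -; no DC offset -; audible hum +; distorted output -
(D) open trace to ground — gain high -; oscillation -; no DC offset -; audible hum -; distorted output +
(E) thermal runaway in output stage — gain high -; oscillation +; no DC offset +; audible hum +; distorted output +
No candidate is consistent with all observations.

none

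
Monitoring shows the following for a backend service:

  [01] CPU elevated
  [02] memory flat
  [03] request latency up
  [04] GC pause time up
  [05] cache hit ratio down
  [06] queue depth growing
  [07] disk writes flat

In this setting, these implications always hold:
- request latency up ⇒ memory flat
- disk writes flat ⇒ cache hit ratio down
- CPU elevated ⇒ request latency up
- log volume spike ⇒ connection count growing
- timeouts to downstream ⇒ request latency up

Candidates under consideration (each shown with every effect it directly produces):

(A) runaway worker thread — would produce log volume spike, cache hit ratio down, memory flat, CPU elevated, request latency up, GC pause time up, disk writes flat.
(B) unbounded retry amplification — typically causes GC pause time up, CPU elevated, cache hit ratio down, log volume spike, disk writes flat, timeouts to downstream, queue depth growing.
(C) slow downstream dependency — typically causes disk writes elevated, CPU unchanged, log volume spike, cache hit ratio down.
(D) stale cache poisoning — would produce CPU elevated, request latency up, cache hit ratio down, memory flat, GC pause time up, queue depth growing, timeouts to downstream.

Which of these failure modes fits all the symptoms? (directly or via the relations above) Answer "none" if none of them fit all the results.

Checking each candidate against the observations:
(A) runaway worker thread — does not account for queue depth growing
(B) unbounded retry amplification — CPU elevated match; memory flat match (via CPU elevated → request latency up → memory flat); request latency up match (via CPU elevated → request latency up); GC pause time up match; cache hit ratio down match; queue depth growing match; disk writes flat match
(C) slow downstream dependency — CPU elevated miss; memory flat miss; request latency up miss; GC pause time up miss; cache hit ratio down match; queue depth growing miss; disk writes flat miss
(D) stale cache poisoning — CPU elevated match; memory flat match; request latency up match; GC pause time up match; cache hit ratio down match; queue depth growing match; disk writes flat miss
(B) is the only candidate with no mismatches.

B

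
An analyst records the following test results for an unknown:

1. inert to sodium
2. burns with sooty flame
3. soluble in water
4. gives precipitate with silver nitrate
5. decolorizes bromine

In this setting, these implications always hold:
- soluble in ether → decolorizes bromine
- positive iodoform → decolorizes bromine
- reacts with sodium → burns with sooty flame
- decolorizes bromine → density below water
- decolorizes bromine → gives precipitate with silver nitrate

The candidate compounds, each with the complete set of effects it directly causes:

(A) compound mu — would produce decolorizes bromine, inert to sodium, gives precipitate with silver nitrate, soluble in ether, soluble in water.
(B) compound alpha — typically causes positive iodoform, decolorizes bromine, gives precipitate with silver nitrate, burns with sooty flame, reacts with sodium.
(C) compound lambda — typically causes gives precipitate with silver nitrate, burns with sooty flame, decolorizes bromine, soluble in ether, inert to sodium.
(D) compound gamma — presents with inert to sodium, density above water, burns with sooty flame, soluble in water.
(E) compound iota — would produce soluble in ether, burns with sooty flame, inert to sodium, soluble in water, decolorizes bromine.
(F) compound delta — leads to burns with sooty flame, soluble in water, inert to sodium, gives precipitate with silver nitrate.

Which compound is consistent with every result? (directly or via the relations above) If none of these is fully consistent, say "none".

For each candidate, compare predicted effects to what was observed:
(A) compound mu — inert to sodium +; burns with sooty flame -; soluble in water +; gives precipitate with silver nitrate +; decolorizes bromine +
(B) compound alpha — inert to sodium -; burns with sooty flame +; soluble in water -; gives precipitate with silver nitrate +; decolorizes bromine +
(C) compound lambda — inert to sodium +; burns with sooty flame +; soluble in water -; gives precipitate with silver nitrate +; decolorizes bromine +
(D) compound gamma — inert to sodium +; burns with sooty flame +; soluble in water +; gives precipitate with silver nitrate -; decolorizes bromine -
(E) compound iota — inert to sodium +; burns with sooty flame +; soluble in water +; gives precipitate with silver nitrate + (by decolorizes bromine → gives precipitate with silver nitrate); decolorizes bromine +
(F) compound delta — does not account for decolorizes bromine
(E) is the only candidate with no mismatches.

E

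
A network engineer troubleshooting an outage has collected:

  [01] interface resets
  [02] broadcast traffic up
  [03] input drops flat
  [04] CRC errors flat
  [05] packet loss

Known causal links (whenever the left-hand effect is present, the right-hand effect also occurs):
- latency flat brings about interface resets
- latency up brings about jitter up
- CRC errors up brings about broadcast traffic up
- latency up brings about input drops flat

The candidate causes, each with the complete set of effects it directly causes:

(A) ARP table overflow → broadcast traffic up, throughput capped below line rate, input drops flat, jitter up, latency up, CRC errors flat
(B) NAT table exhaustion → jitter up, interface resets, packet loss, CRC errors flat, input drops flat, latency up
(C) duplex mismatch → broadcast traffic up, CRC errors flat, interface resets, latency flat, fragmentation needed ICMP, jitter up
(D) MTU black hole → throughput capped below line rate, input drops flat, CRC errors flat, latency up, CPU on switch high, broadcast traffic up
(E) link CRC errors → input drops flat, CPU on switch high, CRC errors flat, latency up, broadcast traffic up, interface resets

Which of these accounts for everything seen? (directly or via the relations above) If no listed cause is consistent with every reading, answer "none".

none

For each candidate, compare predicted effects to what was observed:
(A) ARP table overflow — interface resets NO; broadcast traffic up yes; input drops flat yes; CRC errors flat yes; packet loss NO
(B) NAT table exhaustion — interface resets yes; broadcast traffic up NO; input drops flat yes; CRC errors flat yes; packet loss yes
(C) duplex mismatch — does not account for input drops flat, packet loss
(D) MTU black hole — interface resets NO; broadcast traffic up yes; input drops flat yes; CRC errors flat yes; packet loss NO
(E) link CRC errors — interface resets yes; broadcast traffic up yes; input drops flat yes; CRC errors flat yes; packet loss NO
None of the listed candidates fits everything.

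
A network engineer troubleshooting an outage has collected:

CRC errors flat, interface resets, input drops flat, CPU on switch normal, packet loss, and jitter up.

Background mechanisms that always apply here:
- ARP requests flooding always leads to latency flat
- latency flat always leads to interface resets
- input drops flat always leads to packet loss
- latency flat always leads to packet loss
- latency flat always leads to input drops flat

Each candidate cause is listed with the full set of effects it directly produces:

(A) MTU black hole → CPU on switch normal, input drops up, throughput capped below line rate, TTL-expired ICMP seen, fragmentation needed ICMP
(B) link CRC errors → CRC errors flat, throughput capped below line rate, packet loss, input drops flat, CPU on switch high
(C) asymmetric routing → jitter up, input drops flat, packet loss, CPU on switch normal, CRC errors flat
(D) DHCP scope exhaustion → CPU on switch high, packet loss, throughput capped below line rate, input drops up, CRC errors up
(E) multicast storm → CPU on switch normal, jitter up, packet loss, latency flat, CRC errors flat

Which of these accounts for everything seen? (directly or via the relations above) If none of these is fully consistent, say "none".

E

For each candidate, compare predicted effects to what was observed:
(A) MTU black hole — fails on CRC errors flat, interface resets, input drops flat, packet loss, jitter up (predicts input drops up, not input drops flat)
(B) link CRC errors — CRC errors flat +; interface resets -; input drops flat +; CPU on switch normal -; packet loss +; jitter up -
(C) asymmetric routing — CRC errors flat +; interface resets -; input drops flat +; CPU on switch normal +; packet loss +; jitter up +
(D) DHCP scope exhaustion — fails on CRC errors flat, interface resets, input drops flat, CPU on switch normal, jitter up (predicts CRC errors up, not CRC errors flat; predicts input drops up, not input drops flat; predicts CPU on switch high, not CPU on switch normal)
(E) multicast storm — CRC errors flat +; interface resets + (through latency flat → interface resets); input drops flat + (through latency flat → input drops flat); CPU on switch normal +; packet loss +; jitter up +
Only (E) is consistent with every observation.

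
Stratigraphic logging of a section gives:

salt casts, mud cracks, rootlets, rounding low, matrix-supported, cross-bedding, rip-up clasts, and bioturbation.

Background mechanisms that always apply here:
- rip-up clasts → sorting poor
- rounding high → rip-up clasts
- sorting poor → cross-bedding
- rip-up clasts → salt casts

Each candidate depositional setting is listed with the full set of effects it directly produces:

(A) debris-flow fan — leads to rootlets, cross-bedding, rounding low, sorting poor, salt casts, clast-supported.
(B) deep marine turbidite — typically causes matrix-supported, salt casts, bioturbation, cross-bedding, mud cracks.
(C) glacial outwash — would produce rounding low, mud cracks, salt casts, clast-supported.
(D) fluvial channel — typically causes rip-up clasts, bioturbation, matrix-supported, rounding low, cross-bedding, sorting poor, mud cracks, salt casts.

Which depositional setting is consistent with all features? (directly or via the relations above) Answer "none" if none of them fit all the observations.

For each candidate, compare predicted effects to what was observed:
(A) debris-flow fan — salt casts yes; mud cracks NO; rootlets yes; rounding low yes; matrix-supported NO; cross-bedding yes; rip-up clasts NO; bioturbation NO
(B) deep marine turbidite — salt casts yes; mud cracks yes; rootlets NO; rounding low NO; matrix-supported yes; cross-bedding yes; rip-up clasts NO; bioturbation yes
(C) glacial outwash — salt casts yes; mud cracks yes; rootlets NO; rounding low yes; matrix-supported NO; cross-bedding NO; rip-up clasts NO; bioturbation NO
(D) fluvial channel — salt casts yes; mud cracks yes; rootlets NO; rounding low yes; matrix-supported yes; cross-bedding yes; rip-up clasts yes; bioturbation yes
None of the listed candidates fits everything.

none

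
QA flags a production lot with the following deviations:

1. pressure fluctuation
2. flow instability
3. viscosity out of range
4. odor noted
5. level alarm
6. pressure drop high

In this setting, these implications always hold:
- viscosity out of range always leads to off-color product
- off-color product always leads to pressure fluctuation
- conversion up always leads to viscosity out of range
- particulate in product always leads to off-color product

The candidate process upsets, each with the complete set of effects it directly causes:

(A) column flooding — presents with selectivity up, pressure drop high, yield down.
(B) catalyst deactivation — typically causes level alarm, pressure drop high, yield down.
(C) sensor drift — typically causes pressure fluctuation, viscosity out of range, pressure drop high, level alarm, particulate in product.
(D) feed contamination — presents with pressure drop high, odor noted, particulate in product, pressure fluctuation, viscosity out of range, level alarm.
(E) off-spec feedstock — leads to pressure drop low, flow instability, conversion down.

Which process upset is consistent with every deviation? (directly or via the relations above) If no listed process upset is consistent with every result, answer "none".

For each candidate, compare predicted effects to what was observed:
(A) column flooding — does not account for pressure fluctuation, flow instability, viscosity out of range, odor noted, level alarm
(B) catalyst deactivation — pressure fluctuation NO; flow instability NO; viscosity out of range NO; odor noted NO; level alarm yes; pressure drop high yes
(C) sensor drift — does not account for flow instability, odor noted
(D) feed contamination — does not account for flow instability
(E) off-spec feedstock — pressure fluctuation NO; flow instability yes; viscosity out of range NO; odor noted NO; level alarm NO; pressure drop high NO
Every candidate fails on at least one observation.

none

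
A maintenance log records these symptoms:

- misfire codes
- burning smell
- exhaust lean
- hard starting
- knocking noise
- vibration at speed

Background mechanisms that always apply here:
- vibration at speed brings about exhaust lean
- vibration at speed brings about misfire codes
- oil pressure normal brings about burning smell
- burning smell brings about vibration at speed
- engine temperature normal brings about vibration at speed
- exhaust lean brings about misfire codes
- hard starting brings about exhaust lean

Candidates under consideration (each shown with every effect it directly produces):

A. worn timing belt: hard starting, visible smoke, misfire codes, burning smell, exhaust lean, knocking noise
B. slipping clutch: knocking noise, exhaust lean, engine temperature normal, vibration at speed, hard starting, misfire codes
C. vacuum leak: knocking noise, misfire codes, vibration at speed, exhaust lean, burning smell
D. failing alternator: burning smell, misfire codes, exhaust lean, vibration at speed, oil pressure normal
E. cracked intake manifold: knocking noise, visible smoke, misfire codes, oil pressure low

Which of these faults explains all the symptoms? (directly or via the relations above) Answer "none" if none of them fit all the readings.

Checking each candidate against the observations:
(A) worn timing belt — accounts for every observation (vibration at speed via burning smell → vibration at speed)
(B) slipping clutch — misfire codes yes; burning smell NO; exhaust lean yes; hard starting yes; knocking noise yes; vibration at speed yes
(C) vacuum leak — does not account for hard starting
(D) failing alternator — does not account for hard starting, knocking noise
(E) cracked intake manifold — misfire codes yes; burning smell NO; exhaust lean NO; hard starting NO; knocking noise yes; vibration at speed NO
(A) is the only candidate with no mismatches.

A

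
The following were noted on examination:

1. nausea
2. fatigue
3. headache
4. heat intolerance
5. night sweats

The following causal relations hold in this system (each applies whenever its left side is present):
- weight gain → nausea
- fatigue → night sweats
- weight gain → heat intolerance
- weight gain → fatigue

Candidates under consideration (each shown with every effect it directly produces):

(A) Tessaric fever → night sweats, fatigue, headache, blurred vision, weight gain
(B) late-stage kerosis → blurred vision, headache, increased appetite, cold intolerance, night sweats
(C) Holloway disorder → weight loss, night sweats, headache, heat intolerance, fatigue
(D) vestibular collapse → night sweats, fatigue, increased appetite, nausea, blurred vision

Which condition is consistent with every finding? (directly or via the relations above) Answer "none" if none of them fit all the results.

A

Per-candidate check:
(A) Tessaric fever — nausea + (by weight gain → nausea); fatigue +; headache +; heat intolerance + (by weight gain → heat intolerance); night sweats +
(B) late-stage kerosis — fails on nausea, fatigue, heat intolerance (predicts cold intolerance, not heat intolerance)
(C) Holloway disorder — does not account for nausea
(D) vestibular collapse — nausea +; fatigue +; headache -; heat intolerance -; night sweats +
(A) is the only candidate with no mismatches.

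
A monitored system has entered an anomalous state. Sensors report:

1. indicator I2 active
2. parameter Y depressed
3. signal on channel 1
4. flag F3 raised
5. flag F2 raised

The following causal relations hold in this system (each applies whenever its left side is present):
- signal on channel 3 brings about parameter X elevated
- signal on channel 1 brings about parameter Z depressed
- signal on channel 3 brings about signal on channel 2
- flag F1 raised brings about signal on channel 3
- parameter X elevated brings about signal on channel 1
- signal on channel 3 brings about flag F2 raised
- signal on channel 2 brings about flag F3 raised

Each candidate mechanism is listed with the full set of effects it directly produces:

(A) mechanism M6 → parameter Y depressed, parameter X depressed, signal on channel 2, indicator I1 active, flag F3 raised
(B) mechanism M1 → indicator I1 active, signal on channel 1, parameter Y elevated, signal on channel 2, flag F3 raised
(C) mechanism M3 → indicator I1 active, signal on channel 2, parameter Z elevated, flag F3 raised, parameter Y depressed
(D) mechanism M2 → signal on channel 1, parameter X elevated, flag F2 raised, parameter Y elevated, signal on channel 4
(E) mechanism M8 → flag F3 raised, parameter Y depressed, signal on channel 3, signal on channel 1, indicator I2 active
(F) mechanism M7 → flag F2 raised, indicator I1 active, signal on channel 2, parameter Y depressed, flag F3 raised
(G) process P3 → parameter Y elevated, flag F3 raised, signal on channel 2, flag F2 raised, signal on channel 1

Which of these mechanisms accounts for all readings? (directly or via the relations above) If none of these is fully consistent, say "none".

Testing each hypothesis:
(A) mechanism M6 — does not account for indicator I2 active, signal on channel 1, flag F2 raised
(B) mechanism M1 — indicator I2 active ✗; parameter Y depressed ✗; signal on channel 1 ✓; flag F3 raised ✓; flag F2 raised ✗
(C) mechanism M3 — does not account for indicator I2 active, signal on channel 1, flag F2 raised
(D) mechanism M2 — fails on indicator I2 active, parameter Y depressed, flag F3 raised (predicts parameter Y elevated, not parameter Y depressed)
(E) mechanism M8 — accounts for every observation (flag F2 raised by signal on channel 3 → flag F2 raised)
(F) mechanism M7 — does not account for indicator I2 active, signal on channel 1
(G) process P3 — indicator I2 active ✗; parameter Y depressed ✗; signal on channel 1 ✓; flag F3 raised ✓; flag F2 raised ✓
(E) alone accounts for all the evidence.

E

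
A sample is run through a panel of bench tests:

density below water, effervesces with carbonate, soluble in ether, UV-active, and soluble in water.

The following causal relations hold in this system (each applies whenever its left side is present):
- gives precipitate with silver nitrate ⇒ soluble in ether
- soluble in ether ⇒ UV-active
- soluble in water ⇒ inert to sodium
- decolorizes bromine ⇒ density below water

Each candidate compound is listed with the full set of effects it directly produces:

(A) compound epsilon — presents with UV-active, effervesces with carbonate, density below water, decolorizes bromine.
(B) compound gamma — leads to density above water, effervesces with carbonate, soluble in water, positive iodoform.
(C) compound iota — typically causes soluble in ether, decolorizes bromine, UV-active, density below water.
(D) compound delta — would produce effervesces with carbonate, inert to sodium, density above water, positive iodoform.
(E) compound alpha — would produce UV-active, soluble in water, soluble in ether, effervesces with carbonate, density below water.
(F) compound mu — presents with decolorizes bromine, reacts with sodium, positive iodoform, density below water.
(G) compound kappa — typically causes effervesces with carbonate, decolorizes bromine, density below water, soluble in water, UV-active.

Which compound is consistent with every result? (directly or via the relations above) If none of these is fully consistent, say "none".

E

Testing each hypothesis:
(A) compound epsilon — density below water yes; effervesces with carbonate yes; soluble in ether NO; UV-active yes; soluble in water NO
(B) compound gamma — density below water NO; effervesces with carbonate yes; soluble in ether NO; UV-active NO; soluble in water yes
(C) compound iota — does not account for effervesces with carbonate, soluble in water
(D) compound delta — density below water NO; effervesces with carbonate yes; soluble in ether NO; UV-active NO; soluble in water NO
(E) compound alpha — density below water yes; effervesces with carbonate yes; soluble in ether yes; UV-active yes; soluble in water yes
(F) compound mu — density below water yes; effervesces with carbonate NO; soluble in ether NO; UV-active NO; soluble in water NO
(G) compound kappa — density below water yes; effervesces with carbonate yes; soluble in ether NO; UV-active yes; soluble in water yes
(E) is the only candidate with no mismatches.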